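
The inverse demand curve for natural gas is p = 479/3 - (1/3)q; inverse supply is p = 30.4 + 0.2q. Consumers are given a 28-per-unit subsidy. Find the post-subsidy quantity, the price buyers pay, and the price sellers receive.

q' = 294.875; buyers pay 61.375; sellers receive 89.375

Pre-subsidy: 479/3 - (1/3)q = 30.4 + 0.2q gives q* = 242.375 and p* = 78.875.
With the rebate, buyers effectively pay pb = ps − 28, where ps is the price sellers receive.
On the curves, pb = 479/3 - (1/3)q and ps = 30.4 + 0.2q; the wedge ps − pb = 28 gives 30.4 + 0.2q − (479/3 - (1/3)q) = 28, so q' = 294.875.
Then pb = 479/3 − (1/3)·294.875 = 61.375 and ps = 30.4 + 0.2·294.875 = 89.375.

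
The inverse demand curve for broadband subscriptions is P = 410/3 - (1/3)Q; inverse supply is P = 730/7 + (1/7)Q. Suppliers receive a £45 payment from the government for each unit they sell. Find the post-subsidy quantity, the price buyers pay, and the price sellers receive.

Pre-subsidy: 410/3 - (1/3)Q = 730/7 + (1/7)Q gives Q* = 68 and P* = 114.
With the subsidy, sellers receive Ps = Pb + 45 for each unit, where Pb is the price buyers pay.
On the curves, Pb = 410/3 - (1/3)Q and Ps = 730/7 + (1/7)Q; the wedge Ps − Pb = 45 gives 730/7 + (1/7)Q − (410/3 - (1/3)Q) = 45, so Q' = 162.5.
Then Pb = 410/3 − (1/3)·162.5 = 82.5 and Ps = 730/7 + (1/7)·162.5 = 127.5.

Q' = 162.5; buyers pay £82.5; sellers receive £127.5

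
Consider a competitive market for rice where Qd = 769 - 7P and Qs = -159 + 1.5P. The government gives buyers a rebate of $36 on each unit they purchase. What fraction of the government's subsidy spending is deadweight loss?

DWL / government spending = 14/31

Pre-subsidy: 769 - 7P = -159 + 1.5P gives P* = 1856/17, Q* = 81/17.
With the rebate, buyers effectively pay Pb = Ps − 36, where Ps is the price sellers receive.
Demand in terms of Ps becomes Qd = 769 − 7(Ps − 36) = 1021 - 7Ps. Setting this equal to supply: 1021 - 7Ps = -159 + 1.5Ps, so Ps = 2360/17.
Buyers pay Pb = 2360/17 − 36 = 1748/17; Q' = -159 + 1.5·(2360/17) = 837/17.
ΔCS = ½(81/17 + 837/17)(1856/17 − 1748/17) = 2916/17; ΔPS = ½(81/17 + 837/17)(2360/17 − 1856/17) = 13608/17.
Government spending = 36 × 837/17 = 30132/17.
DWL = ½ × 36 × (837/17 − 81/17) = 13608/17; fraction = (13608/17) / (30132/17) = 14/31.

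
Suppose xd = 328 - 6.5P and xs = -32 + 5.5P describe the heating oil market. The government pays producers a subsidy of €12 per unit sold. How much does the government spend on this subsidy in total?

Government cost = €2025

Pre-subsidy: 328 - 6.5P = -32 + 5.5P gives P* = 30, x* = 133.
With the subsidy, sellers receive Ps = Pb + 12 for each unit, where Pb is the price buyers pay.
Supply in terms of Pb becomes xs = -32 + 5.5(Pb + 12) = 34 + 5.5Pb. Setting this equal to demand: 328 - 6.5Pb = 34 + 5.5Pb, so Pb = 24.5.
Sellers receive Ps = 24.5 + 12 = 36.5; x' = 328 − 6.5·24.5 = 168.75.
Government outlay = subsidy × quantity = 12 × 168.75 = 2025.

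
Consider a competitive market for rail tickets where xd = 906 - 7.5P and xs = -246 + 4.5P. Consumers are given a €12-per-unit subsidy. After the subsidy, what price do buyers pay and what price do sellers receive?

Pre-subsidy: 906 - 7.5P = -246 + 4.5P gives P* = 96, x* = 186.
With the rebate, buyers effectively pay Pb = Ps − 12, where Ps is the price sellers receive.
Demand in terms of Ps becomes xd = 906 − 7.5(Ps − 12) = 996 - 7.5Ps. Setting this equal to supply: 996 - 7.5Ps = -246 + 4.5Ps, so Ps = 103.5.
Buyers pay Pb = 103.5 − 12 = 91.5; x' = -246 + 4.5·103.5 = 219.75.

Buyers pay €91.5; sellers receive €103.5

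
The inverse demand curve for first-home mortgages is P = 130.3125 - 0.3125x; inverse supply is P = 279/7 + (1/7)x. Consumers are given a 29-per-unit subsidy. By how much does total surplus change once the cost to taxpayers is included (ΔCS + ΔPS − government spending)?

Net change in total surplus = -47096/51

Pre-subsidy: 130.3125 - 0.3125x = 279/7 + (1/7)x gives x* = 3377/17 and P* = 1160/17.
With the rebate, buyers effectively pay Pb = Ps − 29, where Ps is the price sellers receive.
On the curves, Pb = 130.3125 - 0.3125x and Ps = 279/7 + (1/7)x; the wedge Ps − Pb = 29 gives 279/7 + (1/7)x − (130.3125 - 0.3125x) = 29, so x' = 787/3.
Then Pb = 130.3125 − 0.3125·(787/3) = 145/3 and Ps = 279/7 + (1/7)·(787/3) = 232/3.
ΔCS = ½(3377/17 + 787/3)(1160/17 − 145/3) = 11931325/2601; ΔPS = ½(3377/17 + 787/3)(232/3 − 1160/17) = 5454320/2601.
Government spending = 29 × 787/3 = 22823/3.
Net change = 11931325/2601 + 5454320/2601 − 22823/3 = -47096/51. The loss equals the DWL triangle ½·29·3248/51.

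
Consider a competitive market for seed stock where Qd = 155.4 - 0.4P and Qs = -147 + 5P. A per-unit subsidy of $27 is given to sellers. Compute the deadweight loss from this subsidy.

Deadweight loss = $135

Pre-subsidy: 155.4 - 0.4P = -147 + 5P gives P* = 56, Q* = 133.
With the subsidy, sellers receive Ps = Pb + 27 for each unit, where Pb is the price buyers pay.
Supply in terms of Pb becomes Qs = -147 + 5(Pb + 27) = -12 + 5Pb. Setting this equal to demand: 155.4 - 0.4Pb = -12 + 5Pb, so Pb = 31.
Sellers receive Ps = 31 + 27 = 58; Q' = 155.4 − 0.4·31 = 143.
The subsidy expands output by 143 − 133 = 10 past the efficient level; on those units the gap between marginal cost and willingness to pay runs from 0 up to 27.
DWL = ½ × 27 × 10 = 135.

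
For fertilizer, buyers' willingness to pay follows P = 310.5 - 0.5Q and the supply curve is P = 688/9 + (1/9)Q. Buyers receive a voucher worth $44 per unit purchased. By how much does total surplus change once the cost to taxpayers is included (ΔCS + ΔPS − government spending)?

Pre-subsidy: 310.5 - 0.5Q = 688/9 + (1/9)Q gives Q* = 383 and P* = 119.
With the rebate, buyers effectively pay Pb = Ps − 44, where Ps is the price sellers receive.
On the curves, Pb = 310.5 - 0.5Q and Ps = 688/9 + (1/9)Q; the wedge Ps − Pb = 44 gives 688/9 + (1/9)Q − (310.5 - 0.5Q) = 44, so Q' = 455.
Then Pb = 310.5 − 0.5·455 = 83 and Ps = 688/9 + (1/9)·455 = 127.
ΔCS = ½(383 + 455)(119 − 83) = 15084; ΔPS = ½(383 + 455)(127 − 119) = 3352.
Government spending = 44 × 455 = 20020.
Net change = 15084 + 3352 − 20020 = -1584. The loss equals the DWL triangle ½·44·72.

Net change in total surplus = -$1584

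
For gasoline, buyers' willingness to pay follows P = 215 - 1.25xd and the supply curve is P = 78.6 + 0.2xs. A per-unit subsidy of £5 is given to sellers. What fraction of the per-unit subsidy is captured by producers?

Producer share = 4/29

Pre-subsidy: 215 - 1.25x = 78.6 + 0.2x gives x* = 2728/29 and P* = 2825/29.
With the subsidy, sellers receive Ps = Pb + 5 for each unit, where Pb is the price buyers pay.
On the curves, Pb = 215 - 1.25x and Ps = 78.6 + 0.2x; the wedge Ps − Pb = 5 gives 78.6 + 0.2x − (215 - 1.25x) = 5, so x' = 2828/29.
Then Pb = 215 − 1.25·(2828/29) = 2700/29 and Ps = 78.6 + 0.2·(2828/29) = 2845/29.
Buyers' price falls by P* − Pb = 2825/29 − 2700/29 = 125/29; sellers' price rises by Ps − P* = 2845/29 − 2825/29 = 20/29.
So producers capture (20/29)/5 = 4/29 of each unit of subsidy.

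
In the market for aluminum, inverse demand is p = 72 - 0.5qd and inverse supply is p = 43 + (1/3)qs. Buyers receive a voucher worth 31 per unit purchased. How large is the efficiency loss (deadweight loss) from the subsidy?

Pre-subsidy: 72 - 0.5q = 43 + (1/3)q gives q* = 34.8 and p* = 54.6.
With the rebate, buyers effectively pay pb = ps − 31, where ps is the price sellers receive.
On the curves, pb = 72 - 0.5q and ps = 43 + (1/3)q; the wedge ps − pb = 31 gives 43 + (1/3)q − (72 - 0.5q) = 31, so q' = 72.
Then pb = 72 − 0.5·72 = 36 and ps = 43 + (1/3)·72 = 67.
The subsidy expands output by 72 − 34.8 = 37.2 past the efficient level; on those units the gap between marginal cost and willingness to pay runs from 0 up to 31.
DWL = ½ × 31 × 37.2 = 576.6.

Deadweight loss = 576.6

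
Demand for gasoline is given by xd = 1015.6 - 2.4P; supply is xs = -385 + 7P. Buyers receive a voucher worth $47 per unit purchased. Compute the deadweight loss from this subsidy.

Deadweight loss = $1974

Pre-subsidy: 1015.6 - 2.4P = -385 + 7P gives P* = 149, x* = 658.
With the rebate, buyers effectively pay Pb = Ps − 47, where Ps is the price sellers receive.
Demand in terms of Ps becomes xd = 1015.6 − 2.4(Ps − 47) = 1128.4 - 2.4Ps. Setting this equal to supply: 1128.4 - 2.4Ps = -385 + 7Ps, so Ps = 161.
Buyers pay Pb = 161 − 47 = 114; x' = -385 + 7·161 = 742.
The subsidy expands output by 742 − 658 = 84 past the efficient level; on those units the gap between marginal cost and willingness to pay runs from 0 up to 47.
DWL = ½ × 47 × 84 = 1974.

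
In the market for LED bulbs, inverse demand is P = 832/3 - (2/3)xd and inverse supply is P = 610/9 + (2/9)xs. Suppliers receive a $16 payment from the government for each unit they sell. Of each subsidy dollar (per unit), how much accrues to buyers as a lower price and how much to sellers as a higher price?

Pre-subsidy: 832/3 - (2/3)x = 610/9 + (2/9)x gives x* = 235.75 and P* = 721/6.
With the subsidy, sellers receive Ps = Pb + 16 for each unit, where Pb is the price buyers pay.
On the curves, Pb = 832/3 - (2/3)x and Ps = 610/9 + (2/9)x; the wedge Ps − Pb = 16 gives 610/9 + (2/9)x − (832/3 - (2/3)x) = 16, so x' = 253.75.
Then Pb = 832/3 − (2/3)·253.75 = 649/6 and Ps = 610/9 + (2/9)·253.75 = 745/6.
Buyers' price falls by P* − Pb = 721/6 − 649/6 = 12; sellers' price rises by Ps − P* = 745/6 − 721/6 = 4.

Buyers gain $12 per unit; sellers gain $4 per unit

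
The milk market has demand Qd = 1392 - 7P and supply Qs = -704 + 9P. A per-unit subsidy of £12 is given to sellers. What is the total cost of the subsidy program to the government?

Pre-subsidy: 1392 - 7P = -704 + 9P gives P* = 131, Q* = 475.
With the subsidy, sellers receive Ps = Pb + 12 for each unit, where Pb is the price buyers pay.
Supply in terms of Pb becomes Qs = -704 + 9(Pb + 12) = -596 + 9Pb. Setting this equal to demand: 1392 - 7Pb = -596 + 9Pb, so Pb = 124.25.
Sellers receive Ps = 124.25 + 12 = 136.25; Q' = 1392 − 7·124.25 = 522.25.
Government outlay = subsidy × quantity = 12 × 522.25 = 6267.

Government cost = £6267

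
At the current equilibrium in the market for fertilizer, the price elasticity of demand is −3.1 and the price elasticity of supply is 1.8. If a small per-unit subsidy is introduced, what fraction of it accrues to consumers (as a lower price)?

For a small subsidy around the equilibrium, the benefit split depends on the relative slopes, which at a point are proportional to the elasticities.
Buyer share = εs/(εs + |εd|) = 1.8/(1.8 + 3.1) = 18/49; seller share = |εd|/(εs + |εd|) = 31/49.

Consumer share = 18/49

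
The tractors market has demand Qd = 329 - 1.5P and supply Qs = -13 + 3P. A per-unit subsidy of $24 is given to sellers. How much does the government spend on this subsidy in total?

Government cost = $5736

Pre-subsidy: 329 - 1.5P = -13 + 3P gives P* = 76, Q* = 215.
With the subsidy, sellers receive Ps = Pb + 24 for each unit, where Pb is the price buyers pay.
Supply in terms of Pb becomes Qs = -13 + 3(Pb + 24) = 59 + 3Pb. Setting this equal to demand: 329 - 1.5Pb = 59 + 3Pb, so Pb = 60.
Sellers receive Ps = 60 + 24 = 84; Q' = 329 − 1.5·60 = 239.
Government outlay = subsidy × quantity = 24 × 239 = 5736.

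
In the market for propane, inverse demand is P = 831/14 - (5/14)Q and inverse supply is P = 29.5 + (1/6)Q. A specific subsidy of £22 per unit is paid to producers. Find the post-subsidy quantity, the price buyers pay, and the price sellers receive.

Q' = 99; buyers pay £24; sellers receive £46

Pre-subsidy: 831/14 - (5/14)Q = 29.5 + (1/6)Q gives Q* = 57 and P* = 39.
With the subsidy, sellers receive Ps = Pb + 22 for each unit, where Pb is the price buyers pay.
On the curves, Pb = 831/14 - (5/14)Q and Ps = 29.5 + (1/6)Q; the wedge Ps − Pb = 22 gives 29.5 + (1/6)Q − (831/14 - (5/14)Q) = 22, so Q' = 99.
Then Pb = 831/14 − (5/14)·99 = 24 and Ps = 29.5 + (1/6)·99 = 46.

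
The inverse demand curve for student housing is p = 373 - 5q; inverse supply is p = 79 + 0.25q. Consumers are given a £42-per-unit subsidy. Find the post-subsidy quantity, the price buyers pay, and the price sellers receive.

Pre-subsidy: 373 - 5q = 79 + 0.25q gives q* = 56 and p* = 93.
With the rebate, buyers effectively pay pb = ps − 42, where ps is the price sellers receive.
On the curves, pb = 373 - 5q and ps = 79 + 0.25q; the wedge ps − pb = 42 gives 79 + 0.25q − (373 - 5q) = 42, so q' = 64.
Then pb = 373 − 5·64 = 53 and ps = 79 + 0.25·64 = 95.

q' = 64; buyers pay £53; sellers receive £95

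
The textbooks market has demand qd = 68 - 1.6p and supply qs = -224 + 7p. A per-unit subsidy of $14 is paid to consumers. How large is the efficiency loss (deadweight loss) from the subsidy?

Deadweight loss = 5488/43

Pre-subsidy: 68 - 1.6p = -224 + 7p gives p* = 1460/43, q* = 588/43.
With the rebate, buyers effectively pay pb = ps − 14, where ps is the price sellers receive.
Demand in terms of ps becomes qd = 68 − 1.6(ps − 14) = 90.4 - 1.6ps. Setting this equal to supply: 90.4 - 1.6ps = -224 + 7ps, so ps = 1572/43.
Buyers pay pb = 1572/43 − 14 = 970/43; q' = -224 + 7·(1572/43) = 1372/43.
The subsidy expands output by 1372/43 − 588/43 = 784/43 past the efficient level; on those units the gap between marginal cost and willingness to pay runs from 0 up to 14.
DWL = ½ × 14 × 784/43 = 5488/43.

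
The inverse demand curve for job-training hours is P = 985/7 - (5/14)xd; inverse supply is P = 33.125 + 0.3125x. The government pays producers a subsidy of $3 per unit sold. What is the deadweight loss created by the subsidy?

Pre-subsidy: 985/7 - (5/14)x = 33.125 + 0.3125x gives x* = 482/3 and P* = 250/3.
With the subsidy, sellers receive Ps = Pb + 3 for each unit, where Pb is the price buyers pay.
On the curves, Pb = 985/7 - (5/14)x and Ps = 33.125 + 0.3125x; the wedge Ps − Pb = 3 gives 33.125 + 0.3125x − (985/7 - (5/14)x) = 3, so x' = 12386/75.
Then Pb = 985/7 − (5/14)·(12386/75) = 1226/15 and Ps = 33.125 + 0.3125·(12386/75) = 1271/15.
The subsidy expands output by 12386/75 − 482/3 = 4.48 past the efficient level; on those units the gap between marginal cost and willingness to pay runs from 0 up to 3.
DWL = ½ × 3 × 4.48 = 6.72.

Deadweight loss = $6.72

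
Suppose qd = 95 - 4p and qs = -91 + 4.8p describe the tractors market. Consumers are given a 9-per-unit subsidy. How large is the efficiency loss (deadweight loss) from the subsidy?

Deadweight loss = 972/11

Pre-subsidy: 95 - 4p = -91 + 4.8p gives p* = 465/22, q* = 115/11.
With the rebate, buyers effectively pay pb = ps − 9, where ps is the price sellers receive.
Demand in terms of ps becomes qd = 95 − 4(ps − 9) = 131 - 4ps. Setting this equal to supply: 131 - 4ps = -91 + 4.8ps, so ps = 555/22.
Buyers pay pb = 555/22 − 9 = 357/22; q' = -91 + 4.8·(555/22) = 331/11.
The subsidy expands output by 331/11 − 115/11 = 216/11 past the efficient level; on those units the gap between marginal cost and willingness to pay runs from 0 up to 9.
DWL = ½ × 9 × 216/11 = 972/11.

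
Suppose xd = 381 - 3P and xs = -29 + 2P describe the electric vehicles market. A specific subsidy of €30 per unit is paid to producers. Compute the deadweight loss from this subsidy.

Deadweight loss = €540

Pre-subsidy: 381 - 3P = -29 + 2P gives P* = 82, x* = 135.
With the subsidy, sellers receive Ps = Pb + 30 for each unit, where Pb is the price buyers pay.
Supply in terms of Pb becomes xs = -29 + 2(Pb + 30) = 31 + 2Pb. Setting this equal to demand: 381 - 3Pb = 31 + 2Pb, so Pb = 70.
Sellers receive Ps = 70 + 30 = 100; x' = 381 − 3·70 = 171.
The subsidy expands output by 171 − 135 = 36 past the efficient level; on those units the gap between marginal cost and willingness to pay runs from 0 up to 30.
DWL = ½ × 30 × 36 = 540.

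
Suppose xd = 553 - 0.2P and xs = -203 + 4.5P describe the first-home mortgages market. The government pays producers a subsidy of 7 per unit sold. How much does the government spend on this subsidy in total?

Government cost = 171794/47

Pre-subsidy: 553 - 0.2P = -203 + 4.5P gives P* = 7560/47, x* = 24479/47.
With the subsidy, sellers receive Ps = Pb + 7 for each unit, where Pb is the price buyers pay.
Supply in terms of Pb becomes xs = -203 + 4.5(Pb + 7) = -171.5 + 4.5Pb. Setting this equal to demand: 553 - 0.2Pb = -171.5 + 4.5Pb, so Pb = 7245/47.
Sellers receive Ps = 7245/47 + 7 = 7574/47; x' = 553 − 0.2·(7245/47) = 24542/47.
Government outlay = subsidy × quantity = 7 × 24542/47 = 171794/47.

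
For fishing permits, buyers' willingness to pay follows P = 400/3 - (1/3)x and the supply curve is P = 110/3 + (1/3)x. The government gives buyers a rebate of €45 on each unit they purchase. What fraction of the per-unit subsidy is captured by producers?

Producer share = 0.5

Pre-subsidy: 400/3 - (1/3)x = 110/3 + (1/3)x gives x* = 145 and P* = 85.
With the rebate, buyers effectively pay Pb = Ps − 45, where Ps is the price sellers receive.
On the curves, Pb = 400/3 - (1/3)x and Ps = 110/3 + (1/3)x; the wedge Ps − Pb = 45 gives 110/3 + (1/3)x − (400/3 - (1/3)x) = 45, so x' = 212.5.
Then Pb = 400/3 − (1/3)·212.5 = 62.5 and Ps = 110/3 + (1/3)·212.5 = 107.5.
Buyers' price falls by P* − Pb = 85 − 62.5 = 22.5; sellers' price rises by Ps − P* = 107.5 − 85 = 22.5.
So producers capture 22.5/45 = 0.5 of each unit of subsidy.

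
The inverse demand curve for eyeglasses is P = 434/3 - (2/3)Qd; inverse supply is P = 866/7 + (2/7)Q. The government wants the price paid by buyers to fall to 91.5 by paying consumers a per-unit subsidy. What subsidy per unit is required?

Required subsidy s = 55 per unit

At a buyer price of 91.5, quantity demanded is 217 − 1.5·91.5 = 79.75.
Sellers supply 79.75 only when they receive Ps = 866/7 + (2/7)·79.75 = 146.5.
s = Ps − Pb = 146.5 − 91.5 = 55.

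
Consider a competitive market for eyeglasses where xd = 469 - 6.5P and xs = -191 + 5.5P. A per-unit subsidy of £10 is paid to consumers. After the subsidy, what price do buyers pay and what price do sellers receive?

Buyers pay 605/12; sellers receive 725/12

Pre-subsidy: 469 - 6.5P = -191 + 5.5P gives P* = 55, x* = 111.5.
With the rebate, buyers effectively pay Pb = Ps − 10, where Ps is the price sellers receive.
Demand in terms of Ps becomes xd = 469 − 6.5(Ps − 10) = 534 - 6.5Ps. Setting this equal to supply: 534 - 6.5Ps = -191 + 5.5Ps, so Ps = 725/12.
Buyers pay Pb = 725/12 − 10 = 605/12; x' = -191 + 5.5·(725/12) = 3391/24.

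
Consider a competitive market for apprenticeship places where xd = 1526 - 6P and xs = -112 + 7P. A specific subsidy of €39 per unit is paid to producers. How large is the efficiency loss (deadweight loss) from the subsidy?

Pre-subsidy: 1526 - 6P = -112 + 7P gives P* = 126, x* = 770.
With the subsidy, sellers receive Ps = Pb + 39 for each unit, where Pb is the price buyers pay.
Supply in terms of Pb becomes xs = -112 + 7(Pb + 39) = 161 + 7Pb. Setting this equal to demand: 1526 - 6Pb = 161 + 7Pb, so Pb = 105.
Sellers receive Ps = 105 + 39 = 144; x' = 1526 − 6·105 = 896.
The subsidy expands output by 896 − 770 = 126 past the efficient level; on those units the gap between marginal cost and willingness to pay runs from 0 up to 39.
DWL = ½ × 39 × 126 = 2457.

Deadweight loss = €2457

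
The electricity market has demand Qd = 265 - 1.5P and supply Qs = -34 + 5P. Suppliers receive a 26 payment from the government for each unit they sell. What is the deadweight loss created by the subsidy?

Pre-subsidy: 265 - 1.5P = -34 + 5P gives P* = 46, Q* = 196.
With the subsidy, sellers receive Ps = Pb + 26 for each unit, where Pb is the price buyers pay.
Supply in terms of Pb becomes Qs = -34 + 5(Pb + 26) = 96 + 5Pb. Setting this equal to demand: 265 - 1.5Pb = 96 + 5Pb, so Pb = 26.
Sellers receive Ps = 26 + 26 = 52; Q' = 265 − 1.5·26 = 226.
The subsidy expands output by 226 − 196 = 30 past the efficient level; on those units the gap between marginal cost and willingness to pay runs from 0 up to 26.
DWL = ½ × 26 × 30 = 390.

Deadweight loss = 390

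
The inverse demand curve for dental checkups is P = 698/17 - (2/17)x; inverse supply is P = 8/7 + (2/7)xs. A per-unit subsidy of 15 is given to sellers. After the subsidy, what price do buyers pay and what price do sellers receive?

Pre-subsidy: 698/17 - (2/17)x = 8/7 + (2/7)x gives x* = 2375/24 and P* = 353/12.
With the subsidy, sellers receive Ps = Pb + 15 for each unit, where Pb is the price buyers pay.
On the curves, Pb = 698/17 - (2/17)x and Ps = 8/7 + (2/7)x; the wedge Ps − Pb = 15 gives 8/7 + (2/7)x − (698/17 - (2/17)x) = 15, so x' = 6535/48.
Then Pb = 698/17 − (2/17)·(6535/48) = 601/24 and Ps = 8/7 + (2/7)·(6535/48) = 961/24.

Buyers pay 601/24; sellers receive 961/24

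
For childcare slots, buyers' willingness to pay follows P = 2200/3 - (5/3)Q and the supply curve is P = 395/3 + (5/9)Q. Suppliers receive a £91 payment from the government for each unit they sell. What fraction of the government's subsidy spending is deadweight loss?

Pre-subsidy: 2200/3 - (5/3)Q = 395/3 + (5/9)Q gives Q* = 270.75 and P* = 3385/12.
With the subsidy, sellers receive Ps = Pb + 91 for each unit, where Pb is the price buyers pay.
On the curves, Pb = 2200/3 - (5/3)Q and Ps = 395/3 + (5/9)Q; the wedge Ps − Pb = 91 gives 395/3 + (5/9)Q − (2200/3 - (5/3)Q) = 91, so Q' = 311.7.
Then Pb = 2200/3 − (5/3)·311.7 = 1283/6 and Ps = 395/3 + (5/9)·311.7 = 1829/6.
ΔCS = ½(270.75 + 311.7)(3385/12 − 1283/6) = 19876.10625; ΔPS = ½(270.75 + 311.7)(1829/6 − 3385/12) = 6625.36875.
Government spending = 91 × 311.7 = 28364.7.
DWL = ½ × 91 × (311.7 − 270.75) = 1863.225; fraction = 1863.225 / 28364.7 = 273/4156.

DWL / government spending = 273/4156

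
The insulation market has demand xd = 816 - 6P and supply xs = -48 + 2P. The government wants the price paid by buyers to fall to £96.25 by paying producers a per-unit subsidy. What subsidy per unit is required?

At a buyer price of 96.25, quantity demanded is 816 − 6·96.25 = 238.5.
Sellers supply 238.5 only when they receive Ps with -48 + 2·Ps = 238.5, i.e. Ps = 143.25.
s = Ps − Pb = 143.25 − 96.25 = 47.

Required subsidy s = £47 per unit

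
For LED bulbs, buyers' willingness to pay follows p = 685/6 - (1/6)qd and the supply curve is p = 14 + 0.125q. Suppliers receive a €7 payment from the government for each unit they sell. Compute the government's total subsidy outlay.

Government cost = €2572

Pre-subsidy: 685/6 - (1/6)q = 14 + 0.125q gives q* = 2404/7 and p* = 797/14.
With the subsidy, sellers receive ps = pb + 7 for each unit, where pb is the price buyers pay.
On the curves, pb = 685/6 - (1/6)q and ps = 14 + 0.125q; the wedge ps − pb = 7 gives 14 + 0.125q − (685/6 - (1/6)q) = 7, so q' = 2572/7.
Then pb = 685/6 − (1/6)·(2572/7) = 741/14 and ps = 14 + 0.125·(2572/7) = 839/14.
Government outlay = subsidy × quantity = 7 × 2572/7 = 2572.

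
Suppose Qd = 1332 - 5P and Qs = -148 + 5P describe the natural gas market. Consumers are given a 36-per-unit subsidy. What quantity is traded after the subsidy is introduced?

Pre-subsidy: 1332 - 5P = -148 + 5P gives P* = 148, Q* = 592.
With the rebate, buyers effectively pay Pb = Ps − 36, where Ps is the price sellers receive.
Demand in terms of Ps becomes Qd = 1332 − 5(Ps − 36) = 1512 - 5Ps. Setting this equal to supply: 1512 - 5Ps = -148 + 5Ps, so Ps = 166.
Buyers pay Pb = 166 − 36 = 130; Q' = -148 + 5·166 = 682.

Q' = 682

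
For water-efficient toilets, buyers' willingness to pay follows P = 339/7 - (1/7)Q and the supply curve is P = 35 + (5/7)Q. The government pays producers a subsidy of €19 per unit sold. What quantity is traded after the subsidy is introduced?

Pre-subsidy: 339/7 - (1/7)Q = 35 + (5/7)Q gives Q* = 47/3 and P* = 970/21.
With the subsidy, sellers receive Ps = Pb + 19 for each unit, where Pb is the price buyers pay.
On the curves, Pb = 339/7 - (1/7)Q and Ps = 35 + (5/7)Q; the wedge Ps − Pb = 19 gives 35 + (5/7)Q − (339/7 - (1/7)Q) = 19, so Q' = 227/6.
Then Pb = 339/7 − (1/7)·(227/6) = 1807/42 and Ps = 35 + (5/7)·(227/6) = 2605/42.

Q' = 227/6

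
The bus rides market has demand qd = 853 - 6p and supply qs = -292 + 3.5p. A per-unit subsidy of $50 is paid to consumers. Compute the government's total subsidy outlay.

Government cost = 228350/19

Pre-subsidy: 853 - 6p = -292 + 3.5p gives p* = 2290/19, q* = 2467/19.
With the rebate, buyers effectively pay pb = ps − 50, where ps is the price sellers receive.
Demand in terms of ps becomes qd = 853 − 6(ps − 50) = 1153 - 6ps. Setting this equal to supply: 1153 - 6ps = -292 + 3.5ps, so ps = 2890/19.
Buyers pay pb = 2890/19 − 50 = 1940/19; q' = -292 + 3.5·(2890/19) = 4567/19.
Government outlay = subsidy × quantity = 50 × 4567/19 = 228350/19.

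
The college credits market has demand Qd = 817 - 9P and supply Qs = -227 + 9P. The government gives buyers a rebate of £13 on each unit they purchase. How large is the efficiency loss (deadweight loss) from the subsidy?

Deadweight loss = £380.25

Pre-subsidy: 817 - 9P = -227 + 9P gives P* = 58, Q* = 295.
With the rebate, buyers effectively pay Pb = Ps − 13, where Ps is the price sellers receive.
Demand in terms of Ps becomes Qd = 817 − 9(Ps − 13) = 934 - 9Ps. Setting this equal to supply: 934 - 9Ps = -227 + 9Ps, so Ps = 64.5.
Buyers pay Pb = 64.5 − 13 = 51.5; Q' = -227 + 9·64.5 = 353.5.
The subsidy expands output by 353.5 − 295 = 58.5 past the efficient level; on those units the gap between marginal cost and willingness to pay runs from 0 up to 13.
DWL = ½ × 13 × 58.5 = 380.25.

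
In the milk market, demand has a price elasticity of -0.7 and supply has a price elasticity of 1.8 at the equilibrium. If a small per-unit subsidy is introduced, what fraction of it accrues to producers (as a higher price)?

For a small subsidy around the equilibrium, the benefit split depends on the relative slopes, which at a point are proportional to the elasticities.
Buyer share = εs/(εs + |εd|) = 1.8/(1.8 + 0.7) = 0.72; seller share = |εd|/(εs + |εd|) = 0.28.
So producers capture 0.28 of the subsidy.

Producer share = 0.28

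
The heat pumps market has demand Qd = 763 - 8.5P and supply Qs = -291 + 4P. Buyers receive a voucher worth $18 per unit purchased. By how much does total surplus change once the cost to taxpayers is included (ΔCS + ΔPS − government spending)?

Pre-subsidy: 763 - 8.5P = -291 + 4P gives P* = 84.32, Q* = 46.28.
With the rebate, buyers effectively pay Pb = Ps − 18, where Ps is the price sellers receive.
Demand in terms of Ps becomes Qd = 763 − 8.5(Ps − 18) = 916 - 8.5Ps. Setting this equal to supply: 916 - 8.5Ps = -291 + 4Ps, so Ps = 96.56.
Buyers pay Pb = 96.56 − 18 = 78.56; Q' = -291 + 4·96.56 = 95.24.
ΔCS = ½(46.28 + 95.24)(84.32 − 78.56) = 407.5776; ΔPS = ½(46.28 + 95.24)(96.56 − 84.32) = 866.1024.
Government spending = 18 × 95.24 = 1714.32.
Net change = 407.5776 + 866.1024 − 1714.32 = -440.64. The loss equals the DWL triangle ½·18·48.96.

Net change in total surplus = -$440.64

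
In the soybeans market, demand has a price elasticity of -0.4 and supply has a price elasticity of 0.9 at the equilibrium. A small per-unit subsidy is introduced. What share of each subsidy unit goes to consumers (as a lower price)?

For a small subsidy around the equilibrium, the benefit split depends on the relative slopes, which at a point are proportional to the elasticities.
Buyer share = εs/(εs + |εd|) = 0.9/(0.9 + 0.4) = 9/13; seller share = |εd|/(εs + |εd|) = 4/13.

Consumer share = 9/13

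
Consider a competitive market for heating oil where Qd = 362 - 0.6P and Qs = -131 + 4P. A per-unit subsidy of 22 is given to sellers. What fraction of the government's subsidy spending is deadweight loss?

Pre-subsidy: 362 - 0.6P = -131 + 4P gives P* = 2465/23, Q* = 6847/23.
With the subsidy, sellers receive Ps = Pb + 22 for each unit, where Pb is the price buyers pay.
Supply in terms of Pb becomes Qs = -131 + 4(Pb + 22) = -43 + 4Pb. Setting this equal to demand: 362 - 0.6Pb = -43 + 4Pb, so Pb = 2025/23.
Sellers receive Ps = 2025/23 + 22 = 2531/23; Q' = 362 − 0.6·(2025/23) = 7111/23.
ΔCS = ½(6847/23 + 7111/23)(2465/23 − 2025/23) = 3070760/529; ΔPS = ½(6847/23 + 7111/23)(2531/23 − 2465/23) = 460614/529.
Government spending = 22 × 7111/23 = 156442/23.
DWL = ½ × 22 × (7111/23 − 6847/23) = 2904/23; fraction = (2904/23) / (156442/23) = 132/7111.

DWL / government spending = 132/7111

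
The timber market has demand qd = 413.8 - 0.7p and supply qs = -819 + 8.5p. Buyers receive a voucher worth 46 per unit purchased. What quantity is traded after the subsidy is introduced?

Pre-subsidy: 413.8 - 0.7p = -819 + 8.5p gives p* = 134, q* = 320.
With the rebate, buyers effectively pay pb = ps − 46, where ps is the price sellers receive.
Demand in terms of ps becomes qd = 413.8 − 0.7(ps − 46) = 446 - 0.7ps. Setting this equal to supply: 446 - 0.7ps = -819 + 8.5ps, so ps = 137.5.
Buyers pay pb = 137.5 − 46 = 91.5; q' = -819 + 8.5·137.5 = 349.75.

q' = 349.75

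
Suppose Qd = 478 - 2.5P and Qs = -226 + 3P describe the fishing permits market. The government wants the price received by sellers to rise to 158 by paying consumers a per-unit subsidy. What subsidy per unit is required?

Required subsidy s = 66 per unit

At a seller price of 158, quantity supplied is -226 + 3·158 = 248.
Buyers absorb 248 only when they pay Pb with 478 − 2.5·Pb = 248, i.e. Pb = 92.
s = Ps − Pb = 158 − 92 = 66.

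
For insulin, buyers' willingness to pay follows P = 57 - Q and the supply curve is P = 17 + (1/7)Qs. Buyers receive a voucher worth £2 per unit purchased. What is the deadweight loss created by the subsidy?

Deadweight loss = £1.75

Pre-subsidy: 57 - Q = 17 + (1/7)Q gives Q* = 35 and P* = 22.
With the rebate, buyers effectively pay Pb = Ps − 2, where Ps is the price sellers receive.
On the curves, Pb = 57 - Q and Ps = 17 + (1/7)Q; the wedge Ps − Pb = 2 gives 17 + (1/7)Q − (57 - Q) = 2, so Q' = 36.75.
Then Pb = 57 − 1·36.75 = 20.25 and Ps = 17 + (1/7)·36.75 = 22.25.
The subsidy expands output by 36.75 − 35 = 1.75 past the efficient level; on those units the gap between marginal cost and willingness to pay runs from 0 up to 2.
DWL = ½ × 2 × 1.75 = 1.75.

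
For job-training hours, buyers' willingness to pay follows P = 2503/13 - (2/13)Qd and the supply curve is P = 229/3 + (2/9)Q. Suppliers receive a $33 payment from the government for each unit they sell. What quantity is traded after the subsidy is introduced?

Q' = 396.75

Pre-subsidy: 2503/13 - (2/13)Q = 229/3 + (2/9)Q gives Q* = 309 and P* = 145.
With the subsidy, sellers receive Ps = Pb + 33 for each unit, where Pb is the price buyers pay.
On the curves, Pb = 2503/13 - (2/13)Q and Ps = 229/3 + (2/9)Q; the wedge Ps − Pb = 33 gives 229/3 + (2/9)Q − (2503/13 - (2/13)Q) = 33, so Q' = 396.75.
Then Pb = 2503/13 − (2/13)·396.75 = 131.5 and Ps = 229/3 + (2/9)·396.75 = 164.5.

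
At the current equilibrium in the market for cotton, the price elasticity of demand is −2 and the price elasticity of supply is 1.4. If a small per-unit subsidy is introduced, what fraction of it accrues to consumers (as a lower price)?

Consumer share = 7/17

For a small subsidy around the equilibrium, the benefit split depends on the relative slopes, which at a point are proportional to the elasticities.
Buyer share = εs/(εs + |εd|) = 1.4/(1.4 + 2) = 7/17; seller share = |εd|/(εs + |εd|) = 10/17.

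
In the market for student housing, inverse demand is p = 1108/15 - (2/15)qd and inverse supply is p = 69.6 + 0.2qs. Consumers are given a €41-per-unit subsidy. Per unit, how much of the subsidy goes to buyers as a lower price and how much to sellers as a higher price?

Buyers gain €16.4 per unit; sellers gain €24.6 per unit

Pre-subsidy: 1108/15 - (2/15)q = 69.6 + 0.2q gives q* = 12.8 and p* = 72.16.
With the rebate, buyers effectively pay pb = ps − 41, where ps is the price sellers receive.
On the curves, pb = 1108/15 - (2/15)q and ps = 69.6 + 0.2q; the wedge ps − pb = 41 gives 69.6 + 0.2q − (1108/15 - (2/15)q) = 41, so q' = 135.8.
Then pb = 1108/15 − (2/15)·135.8 = 55.76 and ps = 69.6 + 0.2·135.8 = 96.76.
Buyers' price falls by p* − pb = 72.16 − 55.76 = 16.4; sellers' price rises by ps − p* = 96.76 − 72.16 = 24.6.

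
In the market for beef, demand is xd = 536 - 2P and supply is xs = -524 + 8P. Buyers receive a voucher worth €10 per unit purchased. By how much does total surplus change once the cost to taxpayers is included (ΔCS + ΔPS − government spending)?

Net change in total surplus = -€80

Pre-subsidy: 536 - 2P = -524 + 8P gives P* = 106, x* = 324.
With the rebate, buyers effectively pay Pb = Ps − 10, where Ps is the price sellers receive.
Demand in terms of Ps becomes xd = 536 − 2(Ps − 10) = 556 - 2Ps. Setting this equal to supply: 556 - 2Ps = -524 + 8Ps, so Ps = 108.
Buyers pay Pb = 108 − 10 = 98; x' = -524 + 8·108 = 340.
ΔCS = ½(324 + 340)(106 − 98) = 2656; ΔPS = ½(324 + 340)(108 − 106) = 664.
Government spending = 10 × 340 = 3400.
Net change = 2656 + 664 − 3400 = -80. The loss equals the DWL triangle ½·10·16.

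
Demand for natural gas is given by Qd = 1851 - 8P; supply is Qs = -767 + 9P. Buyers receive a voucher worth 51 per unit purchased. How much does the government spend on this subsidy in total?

Government cost = 42585

Pre-subsidy: 1851 - 8P = -767 + 9P gives P* = 154, Q* = 619.
With the rebate, buyers effectively pay Pb = Ps − 51, where Ps is the price sellers receive.
Demand in terms of Ps becomes Qd = 1851 − 8(Ps − 51) = 2259 - 8Ps. Setting this equal to supply: 2259 - 8Ps = -767 + 9Ps, so Ps = 178.
Buyers pay Pb = 178 − 51 = 127; Q' = -767 + 9·178 = 835.
Government outlay = subsidy × quantity = 51 × 835 = 42585.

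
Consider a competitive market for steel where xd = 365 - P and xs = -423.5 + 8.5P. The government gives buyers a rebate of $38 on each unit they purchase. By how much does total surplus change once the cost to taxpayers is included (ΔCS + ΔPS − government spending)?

Net change in total surplus = -$646

Pre-subsidy: 365 - P = -423.5 + 8.5P gives P* = 83, x* = 282.
With the rebate, buyers effectively pay Pb = Ps − 38, where Ps is the price sellers receive.
Demand in terms of Ps becomes xd = 365 − 1(Ps − 38) = 403 - Ps. Setting this equal to supply: 403 - Ps = -423.5 + 8.5Ps, so Ps = 87.
Buyers pay Pb = 87 − 38 = 49; x' = -423.5 + 8.5·87 = 316.
ΔCS = ½(282 + 316)(83 − 49) = 10166; ΔPS = ½(282 + 316)(87 − 83) = 1196.
Government spending = 38 × 316 = 12008.
Net change = 10166 + 1196 − 12008 = -646. The loss equals the DWL triangle ½·38·34.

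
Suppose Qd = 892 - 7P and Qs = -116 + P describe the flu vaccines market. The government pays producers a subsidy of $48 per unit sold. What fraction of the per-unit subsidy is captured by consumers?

Consumer share = 0.125

Pre-subsidy: 892 - 7P = -116 + P gives P* = 126, Q* = 10.
With the subsidy, sellers receive Ps = Pb + 48 for each unit, where Pb is the price buyers pay.
Supply in terms of Pb becomes Qs = -116 + 1(Pb + 48) = -68 + Pb. Setting this equal to demand: 892 - 7Pb = -68 + Pb, so Pb = 120.
Sellers receive Ps = 120 + 48 = 168; Q' = 892 − 7·120 = 52.
Buyers' price falls by P* − Pb = 126 − 120 = 6; sellers' price rises by Ps − P* = 168 − 126 = 42.
So consumers capture 6/48 = 0.125 of each unit of subsidy.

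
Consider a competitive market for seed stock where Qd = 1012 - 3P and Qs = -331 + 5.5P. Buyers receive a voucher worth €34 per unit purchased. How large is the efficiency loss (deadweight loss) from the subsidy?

Deadweight loss = €1122

Pre-subsidy: 1012 - 3P = -331 + 5.5P gives P* = 158, Q* = 538.
With the rebate, buyers effectively pay Pb = Ps − 34, where Ps is the price sellers receive.
Demand in terms of Ps becomes Qd = 1012 − 3(Ps − 34) = 1114 - 3Ps. Setting this equal to supply: 1114 - 3Ps = -331 + 5.5Ps, so Ps = 170.
Buyers pay Pb = 170 − 34 = 136; Q' = -331 + 5.5·170 = 604.
The subsidy expands output by 604 − 538 = 66 past the efficient level; on those units the gap between marginal cost and willingness to pay runs from 0 up to 34.
DWL = ½ × 34 × 66 = 1122.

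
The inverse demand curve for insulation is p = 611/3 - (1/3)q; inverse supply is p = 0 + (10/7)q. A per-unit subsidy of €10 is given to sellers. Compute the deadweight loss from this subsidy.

Pre-subsidy: 611/3 - (1/3)q = 0 + (10/7)q gives q* = 4277/37 and p* = 6110/37.
With the subsidy, sellers receive ps = pb + 10 for each unit, where pb is the price buyers pay.
On the curves, pb = 611/3 - (1/3)q and ps = 0 + (10/7)q; the wedge ps − pb = 10 gives 0 + (10/7)q − (611/3 - (1/3)q) = 10, so q' = 4487/37.
Then pb = 611/3 − (1/3)·(4487/37) = 6040/37 and ps = 0 + (10/7)·(4487/37) = 6410/37.
The subsidy expands output by 4487/37 − 4277/37 = 210/37 past the efficient level; on those units the gap between marginal cost and willingness to pay runs from 0 up to 10.
DWL = ½ × 10 × 210/37 = 1050/37.

Deadweight loss = 1050/37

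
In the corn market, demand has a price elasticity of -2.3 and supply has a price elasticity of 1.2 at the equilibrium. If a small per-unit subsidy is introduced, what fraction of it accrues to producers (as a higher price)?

Producer share = 23/35

For a small subsidy around the equilibrium, the benefit split depends on the relative slopes, which at a point are proportional to the elasticities.
Buyer share = εs/(εs + |εd|) = 1.2/(1.2 + 2.3) = 12/35; seller share = |εd|/(εs + |εd|) = 23/35.
So producers capture 23/35 of the subsidy.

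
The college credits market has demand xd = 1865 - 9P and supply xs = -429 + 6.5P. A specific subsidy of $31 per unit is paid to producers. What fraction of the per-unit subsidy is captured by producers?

Producer share = 18/31

Pre-subsidy: 1865 - 9P = -429 + 6.5P gives P* = 148, x* = 533.
With the subsidy, sellers receive Ps = Pb + 31 for each unit, where Pb is the price buyers pay.
Supply in terms of Pb becomes xs = -429 + 6.5(Pb + 31) = -227.5 + 6.5Pb. Setting this equal to demand: 1865 - 9Pb = -227.5 + 6.5Pb, so Pb = 135.
Sellers receive Ps = 135 + 31 = 166; x' = 1865 − 9·135 = 650.
Buyers' price falls by P* − Pb = 148 − 135 = 13; sellers' price rises by Ps − P* = 166 − 148 = 18.
So producers capture 18/31 = 18/31 of each unit of subsidy.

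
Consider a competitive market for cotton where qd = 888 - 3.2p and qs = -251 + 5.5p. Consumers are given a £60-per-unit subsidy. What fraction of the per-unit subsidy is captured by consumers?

Pre-subsidy: 888 - 3.2p = -251 + 5.5p gives p* = 11390/87, q* = 40808/87.
With the rebate, buyers effectively pay pb = ps − 60, where ps is the price sellers receive.
Demand in terms of ps becomes qd = 888 − 3.2(ps − 60) = 1080 - 3.2ps. Setting this equal to supply: 1080 - 3.2ps = -251 + 5.5ps, so ps = 13310/87.
Buyers pay pb = 13310/87 − 60 = 8090/87; q' = -251 + 5.5·(13310/87) = 51368/87.
Buyers' price falls by p* − pb = 11390/87 − 8090/87 = 1100/29; sellers' price rises by ps − p* = 13310/87 − 11390/87 = 640/29.
So consumers capture (1100/29)/60 = 55/87 of each unit of subsidy.

Consumer share = 55/87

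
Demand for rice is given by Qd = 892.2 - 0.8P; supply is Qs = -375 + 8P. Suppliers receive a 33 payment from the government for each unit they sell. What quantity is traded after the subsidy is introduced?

Pre-subsidy: 892.2 - 0.8P = -375 + 8P gives P* = 144, Q* = 777.
With the subsidy, sellers receive Ps = Pb + 33 for each unit, where Pb is the price buyers pay.
Supply in terms of Pb becomes Qs = -375 + 8(Pb + 33) = -111 + 8Pb. Setting this equal to demand: 892.2 - 0.8Pb = -111 + 8Pb, so Pb = 114.
Sellers receive Ps = 114 + 33 = 147; Q' = 892.2 − 0.8·114 = 801.

Q' = 801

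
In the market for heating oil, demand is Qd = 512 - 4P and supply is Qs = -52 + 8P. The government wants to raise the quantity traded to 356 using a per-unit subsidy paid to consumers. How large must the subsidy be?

Required subsidy s = 12 per unit

At Q = 356, invert demand for the buyer price: Pb = (512 − 356)/4 = 39; invert supply for the seller price: Ps = (356 − (-52))/8 = 51.
The subsidy must fill the gap: s = Ps − Pb = 51 − 39 = 12.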